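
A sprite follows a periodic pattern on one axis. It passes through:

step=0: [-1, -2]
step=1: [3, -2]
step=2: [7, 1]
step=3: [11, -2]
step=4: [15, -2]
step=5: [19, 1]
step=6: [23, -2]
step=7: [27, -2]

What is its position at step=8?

First: linear, +4 per step → 31 at step 8.
Second: cycles through -2, -2, 1 every 3 steps. Step 8 lands at position 2 of the cycle → 1.

[31, 1]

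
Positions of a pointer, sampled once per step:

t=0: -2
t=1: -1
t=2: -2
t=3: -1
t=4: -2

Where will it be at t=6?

Consecutive displacements +1, -1, +1, -1 scale by a factor of -1 each step.
step 5: -2 + 1 → -1
step 6: -1 − 1 → -2

-2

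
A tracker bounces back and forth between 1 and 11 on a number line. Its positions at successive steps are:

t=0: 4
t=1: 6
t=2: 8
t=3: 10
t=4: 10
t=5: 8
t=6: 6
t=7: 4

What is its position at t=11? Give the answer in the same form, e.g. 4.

The value reflects between 1 and 11, moving 2 per step.
  step 8: 4 → 2
  step 9: 2 → 2
  step 10: 2 → 4
  step 11: 4 → 6

6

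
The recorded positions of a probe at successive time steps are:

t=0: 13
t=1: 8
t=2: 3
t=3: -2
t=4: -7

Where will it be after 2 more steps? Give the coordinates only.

-17

Constant displacement of -5 per step.
step 5: -7 − 5 → -12
step 6: -12 − 5 → -17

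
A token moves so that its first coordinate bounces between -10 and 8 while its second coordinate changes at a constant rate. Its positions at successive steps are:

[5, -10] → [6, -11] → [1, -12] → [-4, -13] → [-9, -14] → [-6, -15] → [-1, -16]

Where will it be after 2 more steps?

[7, -18]

The first coordinate reflects between -10 and 8, moving 5 per step.
  step 7: -1 → 4
  step 8: 4 → 7
The second coordinate changes by -1 each step: at step 8 it is -18.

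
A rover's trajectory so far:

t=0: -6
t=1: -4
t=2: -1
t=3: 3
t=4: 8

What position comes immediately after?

14

Taking differences between consecutive positions: +2, +3, +4, +5. These grow by +1 each step.
step 5: 8 + 6 → 14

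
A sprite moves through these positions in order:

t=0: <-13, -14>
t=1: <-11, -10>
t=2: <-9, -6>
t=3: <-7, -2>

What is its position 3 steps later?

<-1, 10>

The position changes by <+2, +4> every step.
step 4: <-7, -2> + <+2, +4> → <-5, 2>
step 5: <-5, 2> + <+2, +4> → <-3, 6>
step 6: <-3, 6> + <+2, +4> → <-1, 10>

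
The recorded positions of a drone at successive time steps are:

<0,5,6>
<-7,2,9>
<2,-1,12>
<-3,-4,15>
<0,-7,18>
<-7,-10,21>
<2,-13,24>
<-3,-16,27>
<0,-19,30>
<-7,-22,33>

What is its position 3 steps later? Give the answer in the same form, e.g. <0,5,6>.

<0,-31,42>

The first coordinate repeats the cycle [0, -7, 2, -3] with period 4; step 12 mod 4 = 0, giving 0.
The second coordinate changes by -3 each step, so at step 12 it is 5 + 12·(-3) = -31.
The third coordinate changes by +3 each step, so at step 12 it is 6 + 12·(3) = 42.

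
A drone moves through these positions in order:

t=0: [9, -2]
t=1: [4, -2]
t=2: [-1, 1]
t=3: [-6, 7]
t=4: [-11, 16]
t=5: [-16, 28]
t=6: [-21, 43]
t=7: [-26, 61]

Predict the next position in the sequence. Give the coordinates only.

[-31, 82]

Successive displacements: [-5, +0], [-5, +3], [-5, +6], [-5, +9], [-5, +12], [-5, +15], [-5, +18] — each changes by [+0, +3].
step 8: [-26, 61] + [-5, +21] → [-31, 82]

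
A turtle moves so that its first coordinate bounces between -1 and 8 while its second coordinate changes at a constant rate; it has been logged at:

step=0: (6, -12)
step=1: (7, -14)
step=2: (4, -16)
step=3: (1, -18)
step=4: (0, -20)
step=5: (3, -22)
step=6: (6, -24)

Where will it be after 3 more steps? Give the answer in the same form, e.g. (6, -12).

(1, -30)

The first coordinate travels 3 per step and bounces off the walls at -1 and 8.
  step 7: 6 → 7
  step 8: 7 → 4
  step 9: 4 → 1
The second coordinate changes by -2 each step: at step 9 it is -30.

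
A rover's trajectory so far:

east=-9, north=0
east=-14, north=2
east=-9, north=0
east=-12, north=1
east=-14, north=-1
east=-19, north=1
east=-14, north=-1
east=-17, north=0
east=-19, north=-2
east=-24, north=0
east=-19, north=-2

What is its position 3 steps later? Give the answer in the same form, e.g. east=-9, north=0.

The moves between consecutive positions are (-5, +2), (+5, -2), (-3, +1), (-2, -2), (-5, +2), (+5, -2), (-3, +1), (-2, -2), (-5, +2), (+5, -2); they repeat the 4-cycle [(-5, +2), (+5, -2), (-3, +1), (-2, -2)].
step 11: apply (-3, +1) → east=-22, north=-1
step 12: apply (-2, -2) → east=-24, north=-3
step 13: apply (-5, +2) → east=-29, north=-1

east=-29, north=-1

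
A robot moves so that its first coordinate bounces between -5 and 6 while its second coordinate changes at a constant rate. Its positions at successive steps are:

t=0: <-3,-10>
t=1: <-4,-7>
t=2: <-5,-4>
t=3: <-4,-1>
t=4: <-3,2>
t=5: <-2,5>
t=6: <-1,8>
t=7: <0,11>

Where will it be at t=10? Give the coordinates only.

The first coordinate reflects between -5 and 6, moving 1 per step.
  step 8: 0 → 1
  step 9: 1 → 2
  step 10: 2 → 3
The second coordinate changes by +3 each step: at step 10 it is 20.

<3,20>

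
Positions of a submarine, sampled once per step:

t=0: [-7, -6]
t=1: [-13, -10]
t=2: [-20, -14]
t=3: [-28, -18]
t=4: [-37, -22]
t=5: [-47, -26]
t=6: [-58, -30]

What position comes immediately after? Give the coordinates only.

First differences are [-6, -4], [-7, -4], [-8, -4], [-9, -4], [-10, -4], [-11, -4]; their common second difference is [-1, +0] (constant acceleration).
step 7: [-58, -30] + [-12, -4] → [-70, -34]

[-70, -34]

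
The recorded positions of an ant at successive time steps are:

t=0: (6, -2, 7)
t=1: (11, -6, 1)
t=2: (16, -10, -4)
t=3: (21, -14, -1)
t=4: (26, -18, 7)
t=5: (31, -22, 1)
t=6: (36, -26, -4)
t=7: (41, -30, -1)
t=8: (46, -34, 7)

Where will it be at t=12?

(66, -50, 7)

First: linear, +5 per step → 66 at step 12.
Second: linear, -4 per step → -50 at step 12.
Third: cycles through 7, 1, -4, -1 every 4 steps. Step 12 lands at position 0 of the cycle → 7.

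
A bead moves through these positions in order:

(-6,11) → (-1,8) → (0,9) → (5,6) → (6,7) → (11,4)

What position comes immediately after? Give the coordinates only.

The moves between consecutive positions are (+5,-3), (+1,+1), (+5,-3), (+1,+1), (+5,-3); they repeat the 2-cycle [(+5,-3), (+1,+1)].
step 6: apply (+1,+1) → (12,5)

(12,5)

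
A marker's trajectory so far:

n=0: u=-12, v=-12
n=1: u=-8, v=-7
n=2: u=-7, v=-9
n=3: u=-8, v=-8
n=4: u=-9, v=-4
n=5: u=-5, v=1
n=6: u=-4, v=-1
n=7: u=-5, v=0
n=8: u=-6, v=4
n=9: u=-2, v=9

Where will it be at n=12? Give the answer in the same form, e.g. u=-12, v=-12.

Differencing gives (+4, +5), (+1, -2), (-1, +1), (-1, +4), (+4, +5), (+1, -2), (-1, +1), (-1, +4), (+4, +5). This is the pattern (+4, +5), (+1, -2), (-1, +1), (-1, +4) repeated.
step 10: apply (+1, -2) → u=-1, v=7
step 11: apply (-1, +1) → u=-2, v=8
step 12: apply (-1, +4) → u=-3, v=12

u=-3, v=12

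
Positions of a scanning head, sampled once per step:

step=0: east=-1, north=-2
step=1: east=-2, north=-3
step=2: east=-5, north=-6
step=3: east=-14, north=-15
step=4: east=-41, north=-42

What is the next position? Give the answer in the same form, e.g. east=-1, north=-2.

east=-122, north=-123

The jumps are (-1, -1), (-3, -3), (-9, -9), (-27, -27) — a geometric progression with ratio 3.
step 5: east=-41, north=-42 + (-81, -81) → east=-122, north=-123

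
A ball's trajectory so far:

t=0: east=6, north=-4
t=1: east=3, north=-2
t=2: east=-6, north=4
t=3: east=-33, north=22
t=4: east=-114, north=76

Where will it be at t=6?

east=-1086, north=724

Consecutive displacements (-3,+2), (-9,+6), (-27,+18), (-81,+54) scale by a factor of 3 each step.
step 5: east=-114, north=76 + (-243,+162) → east=-357, north=238
step 6: east=-357, north=238 + (-729,+486) → east=-1086, north=724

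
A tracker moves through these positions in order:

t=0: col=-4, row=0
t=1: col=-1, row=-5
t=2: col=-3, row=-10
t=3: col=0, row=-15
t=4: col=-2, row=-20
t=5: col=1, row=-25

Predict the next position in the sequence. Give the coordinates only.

col=-1, row=-30

Step-to-step displacements: (+3, -5), (-2, -5), (+3, -5), (-2, -5), (+3, -5) — a repeating cycle of length 2.
step 6: apply (-2, -5) → col=-1, row=-30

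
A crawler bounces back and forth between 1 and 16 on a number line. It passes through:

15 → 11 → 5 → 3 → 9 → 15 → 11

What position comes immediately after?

5

The value travels 6 per step and bounces off the walls at 1 and 16.
  step 7: 11 → 5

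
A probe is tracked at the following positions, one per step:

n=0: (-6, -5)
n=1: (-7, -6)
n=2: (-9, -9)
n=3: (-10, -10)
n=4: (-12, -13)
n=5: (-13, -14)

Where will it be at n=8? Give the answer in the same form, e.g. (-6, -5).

(-18, -21)

Differencing gives (-1, -1), (-2, -3), (-1, -1), (-2, -3), (-1, -1). This is the pattern (-1, -1), (-2, -3) repeated.
step 6: apply (-2, -3) → (-15, -17)
step 7: apply (-1, -1) → (-16, -18)
step 8: apply (-2, -3) → (-18, -21)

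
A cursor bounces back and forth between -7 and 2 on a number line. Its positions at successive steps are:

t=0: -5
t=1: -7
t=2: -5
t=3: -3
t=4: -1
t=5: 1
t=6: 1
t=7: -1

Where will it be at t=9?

-5

The value reflects between -7 and 2, moving 2 per step.
  step 8: -1 → -3
  step 9: -3 → -5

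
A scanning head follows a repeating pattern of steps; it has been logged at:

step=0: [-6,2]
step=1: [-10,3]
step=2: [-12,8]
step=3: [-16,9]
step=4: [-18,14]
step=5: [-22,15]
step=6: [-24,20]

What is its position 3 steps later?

Step-to-step displacements: [-4,+1], [-2,+5], [-4,+1], [-2,+5], [-4,+1], [-2,+5] — a repeating cycle of length 2.
step 7: apply [-4,+1] → [-28,21]
step 8: apply [-2,+5] → [-30,26]
step 9: apply [-4,+1] → [-34,27]

[-34,27]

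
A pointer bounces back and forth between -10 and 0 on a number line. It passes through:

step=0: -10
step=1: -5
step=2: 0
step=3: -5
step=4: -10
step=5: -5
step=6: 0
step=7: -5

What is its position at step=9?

The value reflects between -10 and 0, moving 5 per step.
  step 8: -5 → -10
  step 9: -10 → -5

-5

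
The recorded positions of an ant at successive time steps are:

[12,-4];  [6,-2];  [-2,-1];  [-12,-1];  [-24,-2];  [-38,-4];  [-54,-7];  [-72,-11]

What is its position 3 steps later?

First differences are [-6,+2], [-8,+1], [-10,+0], [-12,-1], [-14,-2], [-16,-3], [-18,-4]; their common second difference is [-2,-1] (constant acceleration).
step 8: [-72,-11] + [-20,-5] → [-92,-16]
step 9: [-92,-16] + [-22,-6] → [-114,-22]
step 10: [-114,-22] + [-24,-7] → [-138,-29]

[-138,-29]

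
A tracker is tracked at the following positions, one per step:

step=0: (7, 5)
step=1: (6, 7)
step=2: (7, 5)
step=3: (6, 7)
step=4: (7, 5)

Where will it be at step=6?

Consecutive displacements (-1, +2), (+1, -2), (-1, +2), (+1, -2) scale by a factor of -1 each step.
step 5: (7, 5) + (-1, +2) → (6, 7)
step 6: (6, 7) + (+1, -2) → (7, 5)

(7, 5)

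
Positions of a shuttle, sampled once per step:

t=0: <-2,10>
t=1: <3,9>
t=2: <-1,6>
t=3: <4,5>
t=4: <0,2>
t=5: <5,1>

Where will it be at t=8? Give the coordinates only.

<2,-6>

Differencing gives <+5,-1>, <-4,-3>, <+5,-1>, <-4,-3>, <+5,-1>. This is the pattern <+5,-1>, <-4,-3> repeated.
step 6: apply <-4,-3> → <1,-2>
step 7: apply <+5,-1> → <6,-3>
step 8: apply <-4,-3> → <2,-6>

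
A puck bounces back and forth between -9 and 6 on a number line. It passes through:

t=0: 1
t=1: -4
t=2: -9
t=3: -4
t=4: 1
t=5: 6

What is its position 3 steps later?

The value reflects between -9 and 6, moving 5 per step.
  step 6: 6 → 1
  step 7: 1 → -4
  step 8: -4 → -9

-9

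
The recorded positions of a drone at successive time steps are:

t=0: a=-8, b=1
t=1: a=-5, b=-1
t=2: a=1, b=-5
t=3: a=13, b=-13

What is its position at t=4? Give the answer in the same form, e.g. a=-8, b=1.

The jumps are (+3, -2), (+6, -4), (+12, -8) — a geometric progression with ratio 2.
step 4: a=13, b=-13 + (+24, -16) → a=37, b=-29

a=37, b=-29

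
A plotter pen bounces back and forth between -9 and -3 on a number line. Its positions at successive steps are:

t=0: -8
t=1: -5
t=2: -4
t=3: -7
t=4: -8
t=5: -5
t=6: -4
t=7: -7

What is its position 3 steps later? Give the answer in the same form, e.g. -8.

-4

The value travels 3 per step and bounces off the walls at -9 and -3.
  step 8: -7 → -8
  step 9: -8 → -5
  step 10: -5 → -4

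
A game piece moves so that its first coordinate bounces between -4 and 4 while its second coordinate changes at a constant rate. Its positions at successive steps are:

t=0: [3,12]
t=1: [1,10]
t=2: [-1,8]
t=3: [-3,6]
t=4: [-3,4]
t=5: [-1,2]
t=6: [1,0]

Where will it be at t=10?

[-1,-8]

The first coordinate travels 2 per step and bounces off the walls at -4 and 4.
  step 7: 1 → 3
  step 8: 3 → 3
  step 9: 3 → 1
  step 10: 1 → -1
The second coordinate changes by -2 each step: at step 10 it is -8.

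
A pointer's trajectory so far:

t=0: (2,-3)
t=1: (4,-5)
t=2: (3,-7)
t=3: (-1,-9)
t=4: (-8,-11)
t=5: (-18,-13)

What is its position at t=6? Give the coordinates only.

(-31,-15)

First differences are (+2,-2), (-1,-2), (-4,-2), (-7,-2), (-10,-2); their common second difference is (-3,+0) (constant acceleration).
step 6: (-18,-13) + (-13,-2) → (-31,-15)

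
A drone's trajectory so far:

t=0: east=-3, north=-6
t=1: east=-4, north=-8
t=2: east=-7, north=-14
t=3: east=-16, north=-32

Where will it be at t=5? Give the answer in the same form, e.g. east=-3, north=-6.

The jumps are (-1, -2), (-3, -6), (-9, -18) — a geometric progression with ratio 3.
step 4: east=-16, north=-32 + (-27, -54) → east=-43, north=-86
step 5: east=-43, north=-86 + (-81, -162) → east=-124, north=-248

east=-124, north=-248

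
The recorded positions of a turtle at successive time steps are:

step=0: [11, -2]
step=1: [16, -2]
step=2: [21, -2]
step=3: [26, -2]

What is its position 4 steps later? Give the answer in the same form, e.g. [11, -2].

Each step adds [+5, +0] to the position.
step 4: [26, -2] + [+5, +0] → [31, -2]
step 5: [31, -2] + [+5, +0] → [36, -2]
step 6: [36, -2] + [+5, +0] → [41, -2]
step 7: [41, -2] + [+5, +0] → [46, -2]

[46, -2]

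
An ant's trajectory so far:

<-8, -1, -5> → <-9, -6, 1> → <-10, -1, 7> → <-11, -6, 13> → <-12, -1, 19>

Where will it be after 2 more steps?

First: linear, -1 per step → -14 at step 6.
Second: cycles through -1, -6 every 2 steps. Step 6 lands at position 0 of the cycle → -1.
Third: linear, +6 per step → 31 at step 6.

<-14, -1, 31>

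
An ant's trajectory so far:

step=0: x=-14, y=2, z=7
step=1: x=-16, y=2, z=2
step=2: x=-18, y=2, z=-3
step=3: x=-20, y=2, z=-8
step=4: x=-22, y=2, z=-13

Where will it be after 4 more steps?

x=-30, y=2, z=-33

Constant displacement of (-2, +0, -5) per step.
step 5: x=-22, y=2, z=-13 + (-2, +0, -5) → x=-24, y=2, z=-18
step 6: x=-24, y=2, z=-18 + (-2, +0, -5) → x=-26, y=2, z=-23
step 7: x=-26, y=2, z=-23 + (-2, +0, -5) → x=-28, y=2, z=-28
step 8: x=-28, y=2, z=-28 + (-2, +0, -5) → x=-30, y=2, z=-33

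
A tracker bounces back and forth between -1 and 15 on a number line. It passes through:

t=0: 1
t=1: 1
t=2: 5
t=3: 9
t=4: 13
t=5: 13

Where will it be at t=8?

1

The value reflects between -1 and 15, moving 4 per step.
  step 6: 13 → 9
  step 7: 9 → 5
  step 8: 5 → 1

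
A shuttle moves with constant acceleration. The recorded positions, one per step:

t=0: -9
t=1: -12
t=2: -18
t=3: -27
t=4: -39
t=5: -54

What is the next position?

First differences are -3, -6, -9, -12, -15; their common second difference is -3 (constant acceleration).
step 6: -54 − 18 → -72

-72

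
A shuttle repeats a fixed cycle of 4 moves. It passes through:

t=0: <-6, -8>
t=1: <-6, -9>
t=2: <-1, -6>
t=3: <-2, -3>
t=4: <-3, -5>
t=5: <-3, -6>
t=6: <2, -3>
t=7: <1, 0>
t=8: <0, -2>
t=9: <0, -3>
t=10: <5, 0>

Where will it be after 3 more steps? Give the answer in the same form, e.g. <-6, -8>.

Differencing gives <+0, -1>, <+5, +3>, <-1, +3>, <-1, -2>, <+0, -1>, <+5, +3>, <-1, +3>, <-1, -2>, <+0, -1>, <+5, +3>. This is the pattern <+0, -1>, <+5, +3>, <-1, +3>, <-1, -2> repeated.
step 11: apply <-1, +3> → <4, 3>
step 12: apply <-1, -2> → <3, 1>
step 13: apply <+0, -1> → <3, 0>

<3, 0>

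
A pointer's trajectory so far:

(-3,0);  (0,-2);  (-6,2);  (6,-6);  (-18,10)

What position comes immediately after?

The jumps are (+3,-2), (-6,+4), (+12,-8), (-24,+16) — a geometric progression with ratio -2.
step 5: (-18,10) + (+48,-32) → (30,-22)

(30,-22)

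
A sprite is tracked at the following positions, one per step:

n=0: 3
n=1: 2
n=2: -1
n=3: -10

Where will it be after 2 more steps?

Step-to-step displacements: -1, -3, -9; each is 3× the previous.
step 4: -10 − 27 → -37
step 5: -37 − 81 → -118

-118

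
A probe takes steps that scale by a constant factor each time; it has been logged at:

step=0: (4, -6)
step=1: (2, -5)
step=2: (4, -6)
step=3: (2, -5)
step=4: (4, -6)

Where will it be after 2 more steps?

(4, -6)

Consecutive displacements (-2, +1), (+2, -1), (-2, +1), (+2, -1) scale by a factor of -1 each step.
step 5: (4, -6) + (-2, +1) → (2, -5)
step 6: (2, -5) + (+2, -1) → (4, -6)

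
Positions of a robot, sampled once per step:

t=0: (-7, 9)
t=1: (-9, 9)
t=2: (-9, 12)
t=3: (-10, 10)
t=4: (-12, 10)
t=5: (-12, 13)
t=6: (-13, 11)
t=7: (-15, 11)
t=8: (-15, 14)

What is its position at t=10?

(-18, 12)

Step-to-step displacements: (-2, +0), (+0, +3), (-1, -2), (-2, +0), (+0, +3), (-1, -2), (-2, +0), (+0, +3) — a repeating cycle of length 3.
step 9: apply (-1, -2) → (-16, 12)
step 10: apply (-2, +0) → (-18, 12)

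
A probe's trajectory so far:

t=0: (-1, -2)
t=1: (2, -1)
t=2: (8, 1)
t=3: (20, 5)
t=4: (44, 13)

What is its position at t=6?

Consecutive displacements (+3, +1), (+6, +2), (+12, +4), (+24, +8) scale by a factor of 2 each step.
step 5: (44, 13) + (+48, +16) → (92, 29)
step 6: (92, 29) + (+96, +32) → (188, 61)

(188, 61)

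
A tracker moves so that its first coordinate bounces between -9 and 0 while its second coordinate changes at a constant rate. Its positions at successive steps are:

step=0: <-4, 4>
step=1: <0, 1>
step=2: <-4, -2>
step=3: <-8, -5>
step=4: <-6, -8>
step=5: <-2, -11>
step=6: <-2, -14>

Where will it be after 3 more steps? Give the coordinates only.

<-4, -23>

The first coordinate travels 4 per step and bounces off the walls at -9 and 0.
  step 7: -2 → -6
  step 8: -6 → -8
  step 9: -8 → -4
The second coordinate changes by -3 each step: at step 9 it is -23.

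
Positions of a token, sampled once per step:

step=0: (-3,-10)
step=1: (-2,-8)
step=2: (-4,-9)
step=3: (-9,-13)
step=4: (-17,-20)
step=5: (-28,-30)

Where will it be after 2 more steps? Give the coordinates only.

First differences are (+1,+2), (-2,-1), (-5,-4), (-8,-7), (-11,-10); their common second difference is (-3,-3) (constant acceleration).
step 6: (-28,-30) + (-14,-13) → (-42,-43)
step 7: (-42,-43) + (-17,-16) → (-59,-59)

(-59,-59)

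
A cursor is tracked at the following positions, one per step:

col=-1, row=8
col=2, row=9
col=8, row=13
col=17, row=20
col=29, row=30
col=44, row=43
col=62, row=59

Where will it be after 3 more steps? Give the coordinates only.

Successive displacements: (+3, +1), (+6, +4), (+9, +7), (+12, +10), (+15, +13), (+18, +16) — each changes by (+3, +3).
step 7: col=62, row=59 + (+21, +19) → col=83, row=78
step 8: col=83, row=78 + (+24, +22) → col=107, row=100
step 9: col=107, row=100 + (+27, +25) → col=134, row=125

col=134, row=125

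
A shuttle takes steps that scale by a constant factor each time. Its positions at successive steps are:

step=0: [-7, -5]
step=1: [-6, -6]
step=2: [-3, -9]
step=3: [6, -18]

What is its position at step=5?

Step-to-step displacements: [+1, -1], [+3, -3], [+9, -9]; each is 3× the previous.
step 4: [6, -18] + [+27, -27] → [33, -45]
step 5: [33, -45] + [+81, -81] → [114, -126]

[114, -126]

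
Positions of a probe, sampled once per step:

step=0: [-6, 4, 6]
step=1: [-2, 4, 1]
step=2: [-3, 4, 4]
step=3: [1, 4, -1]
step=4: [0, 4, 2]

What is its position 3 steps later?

[7, 4, -5]

Step-to-step displacements: [+4, +0, -5], [-1, +0, +3], [+4, +0, -5], [-1, +0, +3] — a repeating cycle of length 2.
step 5: apply [+4, +0, -5] → [4, 4, -3]
step 6: apply [-1, +0, +3] → [3, 4, 0]
step 7: apply [+4, +0, -5] → [7, 4, -5]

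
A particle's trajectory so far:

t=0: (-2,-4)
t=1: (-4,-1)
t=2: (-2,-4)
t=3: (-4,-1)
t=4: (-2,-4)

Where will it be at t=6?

(-2,-4)

Step-to-step displacements: (-2,+3), (+2,-3), (-2,+3), (+2,-3); each is -1× the previous.
step 5: (-2,-4) + (-2,+3) → (-4,-1)
step 6: (-4,-1) + (+2,-3) → (-2,-4)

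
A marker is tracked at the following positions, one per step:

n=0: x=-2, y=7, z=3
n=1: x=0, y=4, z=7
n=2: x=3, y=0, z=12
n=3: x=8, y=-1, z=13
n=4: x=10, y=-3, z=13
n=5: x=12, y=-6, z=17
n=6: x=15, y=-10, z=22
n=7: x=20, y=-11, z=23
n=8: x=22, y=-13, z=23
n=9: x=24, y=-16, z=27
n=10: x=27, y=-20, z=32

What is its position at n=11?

The moves between consecutive positions are (+2, -3, +4), (+3, -4, +5), (+5, -1, +1), (+2, -2, +0), (+2, -3, +4), (+3, -4, +5), (+5, -1, +1), (+2, -2, +0), (+2, -3, +4), (+3, -4, +5); they repeat the 4-cycle [(+2, -3, +4), (+3, -4, +5), (+5, -1, +1), (+2, -2, +0)].
step 11: apply (+5, -1, +1) → x=32, y=-21, z=33

x=32, y=-21, z=33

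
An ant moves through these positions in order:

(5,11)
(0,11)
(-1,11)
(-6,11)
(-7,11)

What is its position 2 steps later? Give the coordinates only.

(-13,11)

The moves between consecutive positions are (-5,+0), (-1,+0), (-5,+0), (-1,+0); they repeat the 2-cycle [(-5,+0), (-1,+0)].
step 5: apply (-5,+0) → (-12,11)
step 6: apply (-1,+0) → (-13,11)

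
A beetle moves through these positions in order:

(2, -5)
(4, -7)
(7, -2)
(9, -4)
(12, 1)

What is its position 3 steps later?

(19, 2)

The moves between consecutive positions are (+2, -2), (+3, +5), (+2, -2), (+3, +5); they repeat the 2-cycle [(+2, -2), (+3, +5)].
step 5: apply (+2, -2) → (14, -1)
step 6: apply (+3, +5) → (17, 4)
step 7: apply (+2, -2) → (19, 2)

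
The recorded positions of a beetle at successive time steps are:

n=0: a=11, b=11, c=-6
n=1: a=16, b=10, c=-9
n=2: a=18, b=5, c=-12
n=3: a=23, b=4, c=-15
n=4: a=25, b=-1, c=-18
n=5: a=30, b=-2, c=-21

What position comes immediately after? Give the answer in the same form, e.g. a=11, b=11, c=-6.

a=32, b=-7, c=-24

The moves between consecutive positions are (+5, -1, -3), (+2, -5, -3), (+5, -1, -3), (+2, -5, -3), (+5, -1, -3); they repeat the 2-cycle [(+5, -1, -3), (+2, -5, -3)].
step 6: apply (+2, -5, -3) → a=32, b=-7, c=-24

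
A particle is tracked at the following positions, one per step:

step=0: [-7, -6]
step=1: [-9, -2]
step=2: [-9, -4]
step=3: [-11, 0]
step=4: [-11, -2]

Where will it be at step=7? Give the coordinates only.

[-15, 4]

Differencing gives [-2, +4], [+0, -2], [-2, +4], [+0, -2]. This is the pattern [-2, +4], [+0, -2] repeated.
step 5: apply [-2, +4] → [-13, 2]
step 6: apply [+0, -2] → [-13, 0]
step 7: apply [-2, +4] → [-15, 4]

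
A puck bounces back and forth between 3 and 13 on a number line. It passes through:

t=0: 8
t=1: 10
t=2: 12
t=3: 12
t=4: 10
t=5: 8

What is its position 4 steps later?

The value travels 2 per step and bounces off the walls at 3 and 13.
  step 6: 8 → 6
  step 7: 6 → 4
  step 8: 4 → 4
  step 9: 4 → 6

6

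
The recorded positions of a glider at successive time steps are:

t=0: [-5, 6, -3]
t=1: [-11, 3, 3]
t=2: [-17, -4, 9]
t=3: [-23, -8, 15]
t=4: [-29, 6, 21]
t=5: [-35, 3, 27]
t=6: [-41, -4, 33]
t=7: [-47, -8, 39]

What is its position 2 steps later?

[-59, 3, 51]

First: linear, -6 per step → -59 at step 9.
Second: cycles through 6, 3, -4, -8 every 4 steps. Step 9 lands at position 1 of the cycle → 3.
Third: linear, +6 per step → 51 at step 9.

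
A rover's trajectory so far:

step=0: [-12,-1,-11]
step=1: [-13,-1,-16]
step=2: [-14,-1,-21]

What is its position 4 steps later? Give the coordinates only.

[-18,-1,-41]

Each step adds [-1,+0,-5] to the position.
step 3: [-14,-1,-21] + [-1,+0,-5] → [-15,-1,-26]
step 4: [-15,-1,-26] + [-1,+0,-5] → [-16,-1,-31]
step 5: [-16,-1,-31] + [-1,+0,-5] → [-17,-1,-36]
step 6: [-17,-1,-36] + [-1,+0,-5] → [-18,-1,-41]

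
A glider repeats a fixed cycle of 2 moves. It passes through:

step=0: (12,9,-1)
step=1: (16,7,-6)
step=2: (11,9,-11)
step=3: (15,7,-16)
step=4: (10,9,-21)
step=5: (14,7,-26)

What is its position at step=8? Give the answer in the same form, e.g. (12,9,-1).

(8,9,-41)

Differencing gives (+4,-2,-5), (-5,+2,-5), (+4,-2,-5), (-5,+2,-5), (+4,-2,-5). This is the pattern (+4,-2,-5), (-5,+2,-5) repeated.
step 6: apply (-5,+2,-5) → (9,9,-31)
step 7: apply (+4,-2,-5) → (13,7,-36)
step 8: apply (-5,+2,-5) → (8,9,-41)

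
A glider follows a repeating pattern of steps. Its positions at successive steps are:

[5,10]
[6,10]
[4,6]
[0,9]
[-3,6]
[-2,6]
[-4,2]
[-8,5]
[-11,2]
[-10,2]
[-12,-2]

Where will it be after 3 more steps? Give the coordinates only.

[-18,-2]

Step-to-step displacements: [+1,+0], [-2,-4], [-4,+3], [-3,-3], [+1,+0], [-2,-4], [-4,+3], [-3,-3], [+1,+0], [-2,-4] — a repeating cycle of length 4.
step 11: apply [-4,+3] → [-16,1]
step 12: apply [-3,-3] → [-19,-2]
step 13: apply [+1,+0] → [-18,-2]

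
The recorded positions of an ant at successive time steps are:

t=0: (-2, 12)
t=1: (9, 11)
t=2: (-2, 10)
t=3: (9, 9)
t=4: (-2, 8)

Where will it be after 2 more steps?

(-2, 6)

The first coordinate repeats the cycle [-2, 9] with period 2; step 6 mod 2 = 0, giving -2.
The second coordinate changes by -1 each step, so at step 6 it is 12 + 6·(-1) = 6.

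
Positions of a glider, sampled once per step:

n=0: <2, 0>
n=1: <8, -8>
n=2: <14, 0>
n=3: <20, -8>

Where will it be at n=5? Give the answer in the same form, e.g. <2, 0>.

<32, -8>

The first coordinate changes by +6 each step, so at step 5 it is 2 + 5·(6) = 32.
The second coordinate repeats the cycle [0, -8] with period 2; step 5 mod 2 = 1, giving -8.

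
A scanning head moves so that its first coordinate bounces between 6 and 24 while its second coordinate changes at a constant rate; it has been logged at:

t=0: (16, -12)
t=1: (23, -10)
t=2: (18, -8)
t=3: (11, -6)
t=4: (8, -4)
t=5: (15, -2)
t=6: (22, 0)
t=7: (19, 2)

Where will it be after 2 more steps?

(7, 6)

The first coordinate reflects between 6 and 24, moving 7 per step.
  step 8: 19 → 12
  step 9: 12 → 7
The second coordinate changes by +2 each step: at step 9 it is 6.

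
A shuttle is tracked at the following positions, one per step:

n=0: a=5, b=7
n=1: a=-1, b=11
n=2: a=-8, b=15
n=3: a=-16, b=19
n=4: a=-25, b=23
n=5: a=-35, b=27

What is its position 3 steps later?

a=-71, b=39

Successive displacements: (-6, +4), (-7, +4), (-8, +4), (-9, +4), (-10, +4) — each changes by (-1, +0).
step 6: a=-35, b=27 + (-11, +4) → a=-46, b=31
step 7: a=-46, b=31 + (-12, +4) → a=-58, b=35
step 8: a=-58, b=35 + (-13, +4) → a=-71, b=39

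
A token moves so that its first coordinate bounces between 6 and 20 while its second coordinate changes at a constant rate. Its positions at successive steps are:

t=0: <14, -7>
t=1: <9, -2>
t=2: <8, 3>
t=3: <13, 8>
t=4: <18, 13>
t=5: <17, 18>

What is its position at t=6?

<12, 23>

The first coordinate travels 5 per step and bounces off the walls at 6 and 20.
  step 6: 17 → 12
The second coordinate changes by +5 each step: at step 6 it is 23.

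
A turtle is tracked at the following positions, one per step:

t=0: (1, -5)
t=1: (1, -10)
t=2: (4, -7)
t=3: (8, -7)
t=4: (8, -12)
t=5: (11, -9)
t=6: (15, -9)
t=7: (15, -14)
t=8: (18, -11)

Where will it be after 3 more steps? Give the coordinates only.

(25, -13)

Differencing gives (+0, -5), (+3, +3), (+4, +0), (+0, -5), (+3, +3), (+4, +0), (+0, -5), (+3, +3). This is the pattern (+0, -5), (+3, +3), (+4, +0) repeated.
step 9: apply (+4, +0) → (22, -11)
step 10: apply (+0, -5) → (22, -16)
step 11: apply (+3, +3) → (25, -13)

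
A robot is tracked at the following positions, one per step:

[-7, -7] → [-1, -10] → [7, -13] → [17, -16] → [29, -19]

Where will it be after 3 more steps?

First differences are [+6, -3], [+8, -3], [+10, -3], [+12, -3]; their common second difference is [+2, +0] (constant acceleration).
step 5: [29, -19] + [+14, -3] → [43, -22]
step 6: [43, -22] + [+16, -3] → [59, -25]
step 7: [59, -25] + [+18, -3] → [77, -28]

[77, -28]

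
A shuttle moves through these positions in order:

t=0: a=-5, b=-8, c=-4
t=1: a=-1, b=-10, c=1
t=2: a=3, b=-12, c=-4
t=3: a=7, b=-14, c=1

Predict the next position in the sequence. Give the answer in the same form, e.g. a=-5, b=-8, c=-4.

a=11, b=-16, c=-4

A: linear, +4 per step → 11 at step 4.
B: linear, -2 per step → -16 at step 4.
C: cycles through -4, 1 every 2 steps. Step 4 lands at position 0 of the cycle → -4.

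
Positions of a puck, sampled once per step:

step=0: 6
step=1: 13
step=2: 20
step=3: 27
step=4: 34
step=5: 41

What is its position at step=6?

48

Constant displacement of +7 per step.
step 6: 41 + 7 → 48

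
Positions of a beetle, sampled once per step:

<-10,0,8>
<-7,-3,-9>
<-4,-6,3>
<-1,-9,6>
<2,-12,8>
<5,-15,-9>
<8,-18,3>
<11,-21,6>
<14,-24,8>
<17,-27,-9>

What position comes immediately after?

First: linear, +3 per step → 20 at step 10.
Second: linear, -3 per step → -30 at step 10.
Third: cycles through 8, -9, 3, 6 every 4 steps. Step 10 lands at position 2 of the cycle → 3.

<20,-30,3>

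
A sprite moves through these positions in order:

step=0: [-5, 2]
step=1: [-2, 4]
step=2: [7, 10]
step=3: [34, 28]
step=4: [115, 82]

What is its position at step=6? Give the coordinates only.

The jumps are [+3, +2], [+9, +6], [+27, +18], [+81, +54] — a geometric progression with ratio 3.
step 5: [115, 82] + [+243, +162] → [358, 244]
step 6: [358, 244] + [+729, +486] → [1087, 730]

[1087, 730]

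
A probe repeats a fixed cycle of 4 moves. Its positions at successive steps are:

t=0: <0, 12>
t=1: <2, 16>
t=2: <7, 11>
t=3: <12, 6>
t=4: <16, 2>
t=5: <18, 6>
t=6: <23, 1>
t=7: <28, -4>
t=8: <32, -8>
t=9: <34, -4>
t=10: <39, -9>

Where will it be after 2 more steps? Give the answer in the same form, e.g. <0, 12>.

<48, -18>

The moves between consecutive positions are <+2, +4>, <+5, -5>, <+5, -5>, <+4, -4>, <+2, +4>, <+5, -5>, <+5, -5>, <+4, -4>, <+2, +4>, <+5, -5>; they repeat the 4-cycle [<+2, +4>, <+5, -5>, <+5, -5>, <+4, -4>].
step 11: apply <+5, -5> → <44, -14>
step 12: apply <+4, -4> → <48, -18>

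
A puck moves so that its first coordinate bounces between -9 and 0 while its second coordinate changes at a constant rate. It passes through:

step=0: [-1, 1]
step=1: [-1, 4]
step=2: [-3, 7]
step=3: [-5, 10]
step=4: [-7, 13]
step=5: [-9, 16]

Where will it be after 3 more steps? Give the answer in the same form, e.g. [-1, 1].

[-3, 25]

The first coordinate reflects between -9 and 0, moving 2 per step.
  step 6: -9 → -7
  step 7: -7 → -5
  step 8: -5 → -3
The second coordinate changes by +3 each step: at step 8 it is 25.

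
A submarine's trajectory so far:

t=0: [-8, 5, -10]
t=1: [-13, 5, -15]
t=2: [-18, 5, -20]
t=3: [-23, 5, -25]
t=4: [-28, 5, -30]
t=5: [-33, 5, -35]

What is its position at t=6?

Constant displacement of [-5, +0, -5] per step.
step 6: [-33, 5, -35] + [-5, +0, -5] → [-38, 5, -40]

[-38, 5, -40]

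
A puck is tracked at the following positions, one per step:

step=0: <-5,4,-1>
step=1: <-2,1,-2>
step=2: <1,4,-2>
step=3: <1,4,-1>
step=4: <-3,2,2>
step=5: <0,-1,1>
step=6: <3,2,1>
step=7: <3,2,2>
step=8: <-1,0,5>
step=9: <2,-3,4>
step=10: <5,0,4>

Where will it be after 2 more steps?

<1,-2,8>

The moves between consecutive positions are <+3,-3,-1>, <+3,+3,+0>, <+0,+0,+1>, <-4,-2,+3>, <+3,-3,-1>, <+3,+3,+0>, <+0,+0,+1>, <-4,-2,+3>, <+3,-3,-1>, <+3,+3,+0>; they repeat the 4-cycle [<+3,-3,-1>, <+3,+3,+0>, <+0,+0,+1>, <-4,-2,+3>].
step 11: apply <+0,+0,+1> → <5,0,5>
step 12: apply <-4,-2,+3> → <1,-2,8>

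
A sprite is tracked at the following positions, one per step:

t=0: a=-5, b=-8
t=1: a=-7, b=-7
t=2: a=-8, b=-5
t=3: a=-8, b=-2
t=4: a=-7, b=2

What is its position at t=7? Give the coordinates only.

a=2, b=20

First differences are (-2, +1), (-1, +2), (+0, +3), (+1, +4); their common second difference is (+1, +1) (constant acceleration).
step 5: a=-7, b=2 + (+2, +5) → a=-5, b=7
step 6: a=-5, b=7 + (+3, +6) → a=-2, b=13
step 7: a=-2, b=13 + (+4, +7) → a=2, b=20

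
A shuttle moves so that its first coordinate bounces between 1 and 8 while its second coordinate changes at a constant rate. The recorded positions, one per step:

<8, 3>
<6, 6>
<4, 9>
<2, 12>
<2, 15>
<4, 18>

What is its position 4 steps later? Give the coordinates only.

<4, 30>

The first coordinate travels 2 per step and bounces off the walls at 1 and 8.
  step 6: 4 → 6
  step 7: 6 → 8
  step 8: 8 → 6
  step 9: 6 → 4
The second coordinate changes by +3 each step: at step 9 it is 30.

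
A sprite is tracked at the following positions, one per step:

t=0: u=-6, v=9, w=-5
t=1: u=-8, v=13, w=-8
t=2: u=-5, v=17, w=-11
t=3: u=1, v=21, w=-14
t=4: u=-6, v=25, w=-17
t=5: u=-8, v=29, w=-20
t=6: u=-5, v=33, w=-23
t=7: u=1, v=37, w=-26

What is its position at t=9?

U: cycles through -6, -8, -5, 1 every 4 steps. Step 9 lands at position 1 of the cycle → -8.
V: linear, +4 per step → 45 at step 9.
W: linear, -3 per step → -32 at step 9.

u=-8, v=45, w=-32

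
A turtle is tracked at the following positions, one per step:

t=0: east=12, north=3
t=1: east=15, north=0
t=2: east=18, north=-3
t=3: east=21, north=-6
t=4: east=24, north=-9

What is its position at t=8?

east=36, north=-21

Constant displacement of (+3,-3) per step.
step 5: east=24, north=-9 + (+3,-3) → east=27, north=-12
step 6: east=27, north=-12 + (+3,-3) → east=30, north=-15
step 7: east=30, north=-15 + (+3,-3) → east=33, north=-18
step 8: east=33, north=-18 + (+3,-3) → east=36, north=-21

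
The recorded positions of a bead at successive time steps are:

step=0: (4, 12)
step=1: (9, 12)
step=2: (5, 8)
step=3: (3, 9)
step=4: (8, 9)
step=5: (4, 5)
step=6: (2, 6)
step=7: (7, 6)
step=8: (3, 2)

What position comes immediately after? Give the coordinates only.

(1, 3)

Step-to-step displacements: (+5, +0), (-4, -4), (-2, +1), (+5, +0), (-4, -4), (-2, +1), (+5, +0), (-4, -4) — a repeating cycle of length 3.
step 9: apply (-2, +1) → (1, 3)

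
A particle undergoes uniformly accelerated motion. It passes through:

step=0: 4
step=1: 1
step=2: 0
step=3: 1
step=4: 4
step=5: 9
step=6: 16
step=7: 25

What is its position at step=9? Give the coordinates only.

49

Successive displacements: -3, -1, +1, +3, +5, +7, +9 — each changes by +2.
step 8: 25 + 11 → 36
step 9: 36 + 13 → 49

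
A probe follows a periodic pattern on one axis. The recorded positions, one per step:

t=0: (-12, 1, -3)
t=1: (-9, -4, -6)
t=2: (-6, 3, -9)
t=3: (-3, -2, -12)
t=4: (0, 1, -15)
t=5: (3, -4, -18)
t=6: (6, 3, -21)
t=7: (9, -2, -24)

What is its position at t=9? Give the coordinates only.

The first coordinate changes by +3 each step, so at step 9 it is -12 + 9·(3) = 15.
The second coordinate repeats the cycle [1, -4, 3, -2] with period 4; step 9 mod 4 = 1, giving -4.
The third coordinate changes by -3 each step, so at step 9 it is -3 + 9·(-3) = -30.

(15, -4, -30)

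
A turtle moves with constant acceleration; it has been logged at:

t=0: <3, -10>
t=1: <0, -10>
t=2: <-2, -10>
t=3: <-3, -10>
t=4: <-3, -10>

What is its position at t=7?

<3, -10>

Successive displacements: <-3, +0>, <-2, +0>, <-1, +0>, <+0, +0> — each changes by <+1, +0>.
step 5: <-3, -10> + <+1, +0> → <-2, -10>
step 6: <-2, -10> + <+2, +0> → <0, -10>
step 7: <0, -10> + <+3, +0> → <3, -10>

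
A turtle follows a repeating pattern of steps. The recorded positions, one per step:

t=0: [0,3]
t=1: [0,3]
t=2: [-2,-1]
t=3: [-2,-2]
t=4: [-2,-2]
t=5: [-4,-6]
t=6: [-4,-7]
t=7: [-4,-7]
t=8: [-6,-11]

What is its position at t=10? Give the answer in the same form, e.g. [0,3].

[-6,-12]

Step-to-step displacements: [+0,+0], [-2,-4], [+0,-1], [+0,+0], [-2,-4], [+0,-1], [+0,+0], [-2,-4] — a repeating cycle of length 3.
step 9: apply [+0,-1] → [-6,-12]
step 10: apply [+0,+0] → [-6,-12]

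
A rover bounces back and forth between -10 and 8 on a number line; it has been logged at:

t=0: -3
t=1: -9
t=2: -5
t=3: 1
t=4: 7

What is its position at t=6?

-3

The value travels 6 per step and bounces off the walls at -10 and 8.
  step 5: 7 → 3
  step 6: 3 → -3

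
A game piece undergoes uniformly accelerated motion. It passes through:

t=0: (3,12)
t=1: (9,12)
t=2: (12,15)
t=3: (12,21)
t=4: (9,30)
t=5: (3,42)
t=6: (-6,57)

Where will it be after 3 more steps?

First differences are (+6,+0), (+3,+3), (+0,+6), (-3,+9), (-6,+12), (-9,+15); their common second difference is (-3,+3) (constant acceleration).
step 7: (-6,57) + (-12,+18) → (-18,75)
step 8: (-18,75) + (-15,+21) → (-33,96)
step 9: (-33,96) + (-18,+24) → (-51,120)

(-51,120)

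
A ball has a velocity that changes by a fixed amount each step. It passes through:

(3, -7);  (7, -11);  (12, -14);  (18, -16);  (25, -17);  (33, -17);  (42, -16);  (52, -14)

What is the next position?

(63, -11)

First differences are (+4, -4), (+5, -3), (+6, -2), (+7, -1), (+8, +0), (+9, +1), (+10, +2); their common second difference is (+1, +1) (constant acceleration).
step 8: (52, -14) + (+11, +3) → (63, -11)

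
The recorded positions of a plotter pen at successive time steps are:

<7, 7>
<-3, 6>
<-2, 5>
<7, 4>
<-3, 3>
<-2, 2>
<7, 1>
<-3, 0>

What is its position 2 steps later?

<7, -2>

First: cycles through 7, -3, -2 every 3 steps. Step 9 lands at position 0 of the cycle → 7.
Second: linear, -1 per step → -2 at step 9.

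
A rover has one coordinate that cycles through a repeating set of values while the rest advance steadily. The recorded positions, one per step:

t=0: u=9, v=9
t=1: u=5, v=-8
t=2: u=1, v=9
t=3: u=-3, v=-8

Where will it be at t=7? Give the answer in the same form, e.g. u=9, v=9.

u=-19, v=-8

The u coordinate changes by -4 each step, so at step 7 it is 9 + 7·(-4) = -19.
The v coordinate repeats the cycle [9, -8] with period 2; step 7 mod 2 = 1, giving -8.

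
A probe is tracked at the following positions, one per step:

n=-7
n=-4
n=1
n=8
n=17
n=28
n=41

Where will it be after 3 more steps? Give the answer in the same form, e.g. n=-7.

Taking differences between consecutive positions: +3, +5, +7, +9, +11, +13. These grow by +2 each step.
step 7: 41 + 15 → n=56
step 8: 56 + 17 → n=73
step 9: 73 + 19 → n=92

n=92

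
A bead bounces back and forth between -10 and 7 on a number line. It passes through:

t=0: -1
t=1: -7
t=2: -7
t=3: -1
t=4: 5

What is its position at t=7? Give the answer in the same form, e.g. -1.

The value reflects between -10 and 7, moving 6 per step.
  step 5: 5 → 3
  step 6: 3 → -3
  step 7: -3 → -9

-9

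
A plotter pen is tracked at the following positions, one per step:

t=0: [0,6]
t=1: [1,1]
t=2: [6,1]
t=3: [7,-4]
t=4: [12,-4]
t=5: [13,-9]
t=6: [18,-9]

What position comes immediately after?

[19,-14]

Step-to-step displacements: [+1,-5], [+5,+0], [+1,-5], [+5,+0], [+1,-5], [+5,+0] — a repeating cycle of length 2.
step 7: apply [+1,-5] → [19,-14]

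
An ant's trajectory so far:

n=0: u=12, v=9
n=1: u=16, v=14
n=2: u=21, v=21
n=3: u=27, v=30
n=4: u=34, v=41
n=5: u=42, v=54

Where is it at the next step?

Successive displacements: (+4, +5), (+5, +7), (+6, +9), (+7, +11), (+8, +13) — each changes by (+1, +2).
step 6: u=42, v=54 + (+9, +15) → u=51, v=69

u=51, v=69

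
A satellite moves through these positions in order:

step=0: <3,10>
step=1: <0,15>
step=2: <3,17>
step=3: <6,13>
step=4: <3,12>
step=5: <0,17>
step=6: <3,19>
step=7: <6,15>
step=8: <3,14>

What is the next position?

<0,19>

Step-to-step displacements: <-3,+5>, <+3,+2>, <+3,-4>, <-3,-1>, <-3,+5>, <+3,+2>, <+3,-4>, <-3,-1> — a repeating cycle of length 4.
step 9: apply <-3,+5> → <0,19>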